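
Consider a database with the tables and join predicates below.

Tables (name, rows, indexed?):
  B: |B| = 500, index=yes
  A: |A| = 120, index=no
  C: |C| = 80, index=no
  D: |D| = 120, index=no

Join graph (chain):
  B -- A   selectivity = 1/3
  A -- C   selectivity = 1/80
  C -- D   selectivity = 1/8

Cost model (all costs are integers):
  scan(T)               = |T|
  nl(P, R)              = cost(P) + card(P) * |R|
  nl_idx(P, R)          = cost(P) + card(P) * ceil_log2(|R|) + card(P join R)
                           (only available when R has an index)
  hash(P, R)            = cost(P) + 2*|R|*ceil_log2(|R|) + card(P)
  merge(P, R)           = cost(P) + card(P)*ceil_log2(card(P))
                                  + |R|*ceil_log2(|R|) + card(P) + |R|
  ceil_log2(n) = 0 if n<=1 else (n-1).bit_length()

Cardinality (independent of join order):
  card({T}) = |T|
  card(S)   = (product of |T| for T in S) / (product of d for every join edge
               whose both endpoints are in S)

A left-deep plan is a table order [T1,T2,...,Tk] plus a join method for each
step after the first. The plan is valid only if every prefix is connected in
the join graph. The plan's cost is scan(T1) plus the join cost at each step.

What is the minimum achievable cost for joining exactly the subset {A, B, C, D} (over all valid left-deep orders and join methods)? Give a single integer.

13960

Selinger DP over subsets of {A,B,C,D}:
  {B}: scan cost=500, card=500
  {A}: scan cost=120, card=120
  {C}: scan cost=80, card=80
  {D}: scan cost=120, card=120
  {AB}: card=20000; try (A,hash)→2680, (B,merge)→6080, (A,merge)→6460, (B,hash)→9240, (B,nl_idx)→21200, (B,nl)→60120 …(+1); best=2680 via (A,hash)
  {AC}: card=120; try (C,hash)→1360, (A,merge)→1680, (C,merge)→1720, (A,hash)→1840, (A,nl)→9680, (C,nl)→9720; best=1360 via (C,hash)
  {CD}: card=1200; try (C,hash)→1360, (D,merge)→1680, (C,merge)→1720, (D,hash)→1840, (D,nl)→9680, (C,nl)→9720; best=1360 via (C,hash)
  {ABC}: card=20000; try (B,merge)→7320, (B,hash)→10480, (B,nl_idx)→22440, (C,hash)→23800, (B,nl)→61360, (C,merge)→323320 …(+1); best=7320 via (B,merge)
  {ACD}: card=1800; try (D,hash)→3160, (D,merge)→3280, (A,hash)→4240, (D,nl)→15760, (A,merge)→16720, (A,nl)→145360; best=3160 via (D,hash)
  {ABCD}: card=300000; try (B,hash)→13960, (D,hash)→29000, (B,merge)→29760, (B,nl_idx)→319360, (D,merge)→328280, (B,nl)→903160 …(+1); best=13960 via (B,hash)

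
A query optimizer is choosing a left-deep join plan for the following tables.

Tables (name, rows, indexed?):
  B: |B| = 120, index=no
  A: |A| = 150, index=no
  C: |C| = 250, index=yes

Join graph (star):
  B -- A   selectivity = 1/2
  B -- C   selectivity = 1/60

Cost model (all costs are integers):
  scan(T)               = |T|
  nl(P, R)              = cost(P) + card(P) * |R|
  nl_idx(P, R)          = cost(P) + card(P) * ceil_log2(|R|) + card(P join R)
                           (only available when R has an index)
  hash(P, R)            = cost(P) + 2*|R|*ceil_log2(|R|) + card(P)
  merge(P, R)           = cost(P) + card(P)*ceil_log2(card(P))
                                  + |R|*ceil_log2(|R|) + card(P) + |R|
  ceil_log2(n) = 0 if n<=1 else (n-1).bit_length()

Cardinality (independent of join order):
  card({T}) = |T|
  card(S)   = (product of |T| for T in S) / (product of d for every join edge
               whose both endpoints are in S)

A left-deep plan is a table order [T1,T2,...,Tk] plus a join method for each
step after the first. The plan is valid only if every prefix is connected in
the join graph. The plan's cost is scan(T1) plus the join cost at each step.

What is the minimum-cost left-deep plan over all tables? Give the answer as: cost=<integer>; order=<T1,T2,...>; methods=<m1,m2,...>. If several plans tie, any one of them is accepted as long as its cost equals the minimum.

cost=4480; order=B,C,A; methods=nl_idx,hash

Selinger DP (subsets sized 1..n):
  {B}: scan cost=120, card=120
  {A}: scan cost=150, card=150
  {C}: scan cost=250, card=250
  {AB}: card=9000; try (B,hash)→1980, (A,merge)→2430, (B,merge)→2460, (A,hash)→2640, (A,nl)→18120, (B,nl)→18150; best=1980 via (B,hash)
  {BC}: card=500; try (C,nl_idx)→1580, (B,hash)→2180, (C,merge)→3330, (B,merge)→3460, (C,hash)→4240, (C,nl)→30120 …(+1); best=1580 via (C,nl_idx)
  {ABC}: card=37500; try (A,hash)→4480, (A,merge)→7930, (C,hash)→14980, (A,nl)→76580, (C,nl_idx)→111480, (C,merge)→139230 …(+1); best=4480 via (A,hash)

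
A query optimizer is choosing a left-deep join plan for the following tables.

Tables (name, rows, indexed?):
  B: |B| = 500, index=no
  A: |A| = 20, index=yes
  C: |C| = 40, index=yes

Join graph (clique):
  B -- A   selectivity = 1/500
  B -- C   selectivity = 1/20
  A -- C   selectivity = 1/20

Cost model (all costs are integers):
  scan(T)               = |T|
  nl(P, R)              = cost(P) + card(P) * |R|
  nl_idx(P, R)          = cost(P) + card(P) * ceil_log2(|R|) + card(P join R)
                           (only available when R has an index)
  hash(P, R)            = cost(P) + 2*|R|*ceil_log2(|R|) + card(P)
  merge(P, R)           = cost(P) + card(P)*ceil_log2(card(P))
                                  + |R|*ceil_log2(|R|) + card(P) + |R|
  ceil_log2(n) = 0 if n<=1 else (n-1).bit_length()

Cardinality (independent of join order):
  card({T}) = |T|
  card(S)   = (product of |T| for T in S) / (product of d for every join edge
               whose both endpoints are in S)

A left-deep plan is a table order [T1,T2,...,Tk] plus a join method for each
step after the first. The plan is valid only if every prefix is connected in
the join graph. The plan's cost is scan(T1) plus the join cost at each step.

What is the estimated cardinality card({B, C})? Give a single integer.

1000

Tables in S: B(500), C(40)
Edges inside S: B-C(d=20)
numerator = 500 * 40 = 20000
denominator = 20 = 20
card(S) = 20000 / 20 = 1000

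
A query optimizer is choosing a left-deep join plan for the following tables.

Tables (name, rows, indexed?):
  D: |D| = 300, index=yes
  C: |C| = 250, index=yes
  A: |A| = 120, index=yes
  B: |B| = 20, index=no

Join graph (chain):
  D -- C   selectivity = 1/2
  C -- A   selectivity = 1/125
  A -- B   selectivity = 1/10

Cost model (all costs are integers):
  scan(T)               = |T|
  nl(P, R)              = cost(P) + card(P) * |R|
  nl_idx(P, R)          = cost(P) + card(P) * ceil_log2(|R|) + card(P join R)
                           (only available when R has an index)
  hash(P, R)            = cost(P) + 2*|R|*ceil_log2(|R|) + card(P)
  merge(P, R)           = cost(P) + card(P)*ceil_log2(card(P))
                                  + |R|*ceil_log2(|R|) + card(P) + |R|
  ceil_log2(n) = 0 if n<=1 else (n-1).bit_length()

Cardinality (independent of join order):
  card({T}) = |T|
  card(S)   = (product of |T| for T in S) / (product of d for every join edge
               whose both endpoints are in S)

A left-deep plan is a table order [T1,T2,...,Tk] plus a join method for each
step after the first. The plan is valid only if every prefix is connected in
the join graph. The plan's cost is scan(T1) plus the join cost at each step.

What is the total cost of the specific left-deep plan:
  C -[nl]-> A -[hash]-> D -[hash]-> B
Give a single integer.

72090

step 1: scan C: cost=250, card=250
step 2: join A via nl
    card(P join A) = 250*120/(125) = 240
    cost = 250 + 250*120 = 30250
step 3: join D via hash
    card(P join D) = 240*300/(2) = 36000
    cost = 30250 + 2*300*9 + 240 = 35890
step 4: join B via hash
    card(P join B) = 36000*20/(10) = 72000
    cost = 35890 + 2*20*5 + 36000 = 72090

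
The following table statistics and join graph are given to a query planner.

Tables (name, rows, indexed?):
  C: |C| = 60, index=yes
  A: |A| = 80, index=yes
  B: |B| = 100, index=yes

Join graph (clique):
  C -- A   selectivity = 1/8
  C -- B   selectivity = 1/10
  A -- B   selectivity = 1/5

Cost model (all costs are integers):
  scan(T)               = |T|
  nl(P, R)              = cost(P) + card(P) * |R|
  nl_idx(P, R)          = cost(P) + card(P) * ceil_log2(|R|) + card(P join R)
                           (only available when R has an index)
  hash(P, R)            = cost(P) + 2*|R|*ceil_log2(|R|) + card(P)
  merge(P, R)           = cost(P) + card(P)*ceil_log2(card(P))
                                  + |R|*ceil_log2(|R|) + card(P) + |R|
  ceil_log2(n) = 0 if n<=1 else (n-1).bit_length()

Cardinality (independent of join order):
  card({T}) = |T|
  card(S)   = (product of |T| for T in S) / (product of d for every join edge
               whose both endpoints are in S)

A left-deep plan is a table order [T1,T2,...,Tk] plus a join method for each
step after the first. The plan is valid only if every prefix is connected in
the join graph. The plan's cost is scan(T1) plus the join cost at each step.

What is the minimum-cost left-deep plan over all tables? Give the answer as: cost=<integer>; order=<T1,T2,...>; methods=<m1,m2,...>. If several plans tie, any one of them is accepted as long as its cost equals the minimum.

cost=2640; order=B,C,A; methods=hash,hash

Selinger DP (subsets sized 1..n):
  {C}: scan cost=60, card=60
  {A}: scan cost=80, card=80
  {B}: scan cost=100, card=100
  {AC}: card=600; try (C,hash)→880, (A,nl_idx)→1080, (A,merge)→1120, (C,merge)→1140, (C,nl_idx)→1160, (A,hash)→1240 …(+2); best=880 via (C,hash)
  {BC}: card=600; try (C,hash)→920, (B,nl_idx)→1080, (B,merge)→1280, (C,nl_idx)→1300, (C,merge)→1320, (B,hash)→1520 …(+2); best=920 via (C,hash)
  {AB}: card=1600; try (A,hash)→1320, (B,merge)→1520, (A,merge)→1540, (B,hash)→1560, (B,nl_idx)→2240, (A,nl_idx)→2400 …(+2); best=1320 via (A,hash)
  {ABC}: card=1200; try (A,hash)→2640, (B,hash)→2880, (C,hash)→3640, (B,nl_idx)→6280, (A,nl_idx)→6320, (A,merge)→8160 …(+6); best=2640 via (A,hash)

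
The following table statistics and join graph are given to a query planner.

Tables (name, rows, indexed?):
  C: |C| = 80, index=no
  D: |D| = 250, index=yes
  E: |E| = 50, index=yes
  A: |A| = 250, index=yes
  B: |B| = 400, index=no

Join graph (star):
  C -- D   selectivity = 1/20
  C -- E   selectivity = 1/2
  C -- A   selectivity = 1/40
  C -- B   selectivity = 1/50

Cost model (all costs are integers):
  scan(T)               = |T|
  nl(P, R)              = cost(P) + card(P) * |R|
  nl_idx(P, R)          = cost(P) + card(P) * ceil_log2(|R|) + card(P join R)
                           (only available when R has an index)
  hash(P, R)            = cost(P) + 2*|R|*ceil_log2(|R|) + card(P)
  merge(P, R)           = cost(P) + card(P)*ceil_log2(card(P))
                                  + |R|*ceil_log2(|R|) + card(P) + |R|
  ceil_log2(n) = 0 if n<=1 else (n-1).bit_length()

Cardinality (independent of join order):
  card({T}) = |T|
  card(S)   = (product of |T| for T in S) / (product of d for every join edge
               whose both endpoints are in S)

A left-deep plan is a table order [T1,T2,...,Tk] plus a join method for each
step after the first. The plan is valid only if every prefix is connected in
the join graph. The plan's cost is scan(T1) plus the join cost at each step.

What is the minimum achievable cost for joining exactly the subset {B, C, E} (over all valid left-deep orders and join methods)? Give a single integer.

Selinger DP over subsets of {B,C,E}:
  {C}: scan cost=80, card=80
  {E}: scan cost=50, card=50
  {B}: scan cost=400, card=400
  {CE}: card=2000; try (E,hash)→760, (C,merge)→1040, (E,merge)→1070, (C,hash)→1220, (E,nl_idx)→2560, (C,nl)→4050 …(+1); best=760 via (E,hash)
  {BC}: card=640; try (C,hash)→1920, (B,merge)→4720, (C,merge)→5040, (B,hash)→7360, (B,nl)→32080, (C,nl)→32400; best=1920 via (C,hash)
  {BCE}: card=16000; try (E,hash)→3160, (E,merge)→9310, (B,hash)→9960, (E,nl_idx)→21760, (B,merge)→28760, (E,nl)→33920 …(+1); best=3160 via (E,hash)

3160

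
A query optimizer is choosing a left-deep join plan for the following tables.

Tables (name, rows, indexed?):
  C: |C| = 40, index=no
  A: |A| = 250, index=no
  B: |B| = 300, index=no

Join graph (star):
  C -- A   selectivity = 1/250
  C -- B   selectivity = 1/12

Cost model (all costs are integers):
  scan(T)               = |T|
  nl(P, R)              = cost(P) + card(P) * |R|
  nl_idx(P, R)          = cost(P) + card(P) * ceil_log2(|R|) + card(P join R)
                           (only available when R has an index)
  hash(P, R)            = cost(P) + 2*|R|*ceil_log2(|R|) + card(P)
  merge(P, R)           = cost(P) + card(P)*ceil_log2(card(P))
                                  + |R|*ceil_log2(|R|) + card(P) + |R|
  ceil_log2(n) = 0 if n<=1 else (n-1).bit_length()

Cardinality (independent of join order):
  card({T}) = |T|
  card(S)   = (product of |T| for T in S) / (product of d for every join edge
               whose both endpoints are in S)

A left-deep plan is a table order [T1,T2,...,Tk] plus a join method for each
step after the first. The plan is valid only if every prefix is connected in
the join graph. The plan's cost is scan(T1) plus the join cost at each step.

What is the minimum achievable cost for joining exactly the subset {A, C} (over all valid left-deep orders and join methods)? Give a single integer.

980

Selinger DP over subsets of {A,C}:
  {C}: scan cost=40, card=40
  {A}: scan cost=250, card=250
  {AC}: card=40; try (C,hash)→980, (A,merge)→2570, (C,merge)→2780, (A,hash)→4080, (A,nl)→10040, (C,nl)→10250; best=980 via (C,hash)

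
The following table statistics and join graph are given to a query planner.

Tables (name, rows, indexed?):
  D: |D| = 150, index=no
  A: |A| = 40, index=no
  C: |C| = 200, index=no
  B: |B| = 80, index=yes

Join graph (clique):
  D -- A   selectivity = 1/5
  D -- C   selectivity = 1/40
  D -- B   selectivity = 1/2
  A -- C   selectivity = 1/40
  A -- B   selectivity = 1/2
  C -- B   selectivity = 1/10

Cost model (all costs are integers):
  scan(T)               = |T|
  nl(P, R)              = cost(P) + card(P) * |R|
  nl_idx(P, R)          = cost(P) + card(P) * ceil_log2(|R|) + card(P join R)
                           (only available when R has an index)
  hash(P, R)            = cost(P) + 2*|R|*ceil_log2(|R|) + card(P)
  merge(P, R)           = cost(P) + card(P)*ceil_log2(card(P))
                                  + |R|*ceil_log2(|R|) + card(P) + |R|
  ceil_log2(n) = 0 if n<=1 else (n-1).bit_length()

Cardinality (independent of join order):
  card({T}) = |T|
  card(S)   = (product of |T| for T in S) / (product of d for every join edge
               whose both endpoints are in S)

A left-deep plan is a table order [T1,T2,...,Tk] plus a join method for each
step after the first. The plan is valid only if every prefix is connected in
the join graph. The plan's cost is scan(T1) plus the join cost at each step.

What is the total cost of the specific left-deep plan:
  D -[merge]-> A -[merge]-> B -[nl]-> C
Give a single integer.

4816820

step 1: scan D: cost=150, card=150
step 2: join A via merge
    card(P join A) = 150*40/(5) = 1200
    cost = 150 + 150*8 + 40*6 + 150 + 40 = 1780
step 3: join B via merge
    card(P join B) = 1200*80/(2*2) = 24000
    cost = 1780 + 1200*11 + 80*7 + 1200 + 80 = 16820
step 4: join C via nl
    card(P join C) = 24000*200/(40*40*10) = 300
    cost = 16820 + 24000*200 = 4816820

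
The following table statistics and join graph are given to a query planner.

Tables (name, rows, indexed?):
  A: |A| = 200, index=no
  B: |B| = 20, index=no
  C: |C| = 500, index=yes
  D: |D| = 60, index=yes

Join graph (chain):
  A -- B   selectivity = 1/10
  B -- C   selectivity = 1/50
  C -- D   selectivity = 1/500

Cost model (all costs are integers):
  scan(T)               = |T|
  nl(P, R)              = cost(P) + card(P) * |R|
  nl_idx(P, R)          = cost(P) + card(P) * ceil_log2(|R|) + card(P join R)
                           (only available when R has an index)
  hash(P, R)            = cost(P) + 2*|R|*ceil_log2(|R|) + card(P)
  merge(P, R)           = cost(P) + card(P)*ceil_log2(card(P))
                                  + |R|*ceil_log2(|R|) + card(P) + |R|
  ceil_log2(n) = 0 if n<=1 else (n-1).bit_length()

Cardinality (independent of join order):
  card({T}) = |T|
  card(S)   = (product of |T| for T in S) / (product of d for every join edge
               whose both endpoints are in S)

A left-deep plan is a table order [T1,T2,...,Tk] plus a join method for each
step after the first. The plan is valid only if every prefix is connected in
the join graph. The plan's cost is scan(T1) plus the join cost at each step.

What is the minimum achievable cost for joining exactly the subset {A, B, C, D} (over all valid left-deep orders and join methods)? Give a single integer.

2864

Selinger DP over subsets of {A,B,C,D}:
  {A}: scan cost=200, card=200
  {B}: scan cost=20, card=20
  {C}: scan cost=500, card=500
  {D}: scan cost=60, card=60
  {AB}: card=400; try (B,hash)→600, (A,merge)→1940, (B,merge)→2120, (A,hash)→3240, (A,nl)→4020, (B,nl)→4200; best=600 via (B,hash)
  {BC}: card=200; try (C,nl_idx)→400, (B,hash)→1200, (C,merge)→5140, (B,merge)→5620, (C,hash)→9040, (C,nl)→10020 …(+1); best=400 via (C,nl_idx)
  {CD}: card=60; try (C,nl_idx)→660, (D,hash)→1720, (D,nl_idx)→3560, (C,merge)→5480, (D,merge)→5920, (C,hash)→9120 …(+2); best=660 via (C,nl_idx)
  {ABC}: card=4000; try (A,hash)→3800, (A,merge)→4000, (C,nl_idx)→8200, (C,merge)→9600, (C,hash)→10000, (A,nl)→40400 …(+1); best=3800 via (A,hash)
  {BCD}: card=24; try (B,hash)→920, (B,merge)→1200, (D,hash)→1320, (D,nl_idx)→1624, (B,nl)→1860, (D,merge)→2620 …(+1); best=920 via (B,hash)
  {ABCD}: card=480; try (A,merge)→2864, (A,hash)→4144, (A,nl)→5720, (D,hash)→8520, (D,nl_idx)→28280, (D,merge)→56220 …(+1); best=2864 via (A,merge)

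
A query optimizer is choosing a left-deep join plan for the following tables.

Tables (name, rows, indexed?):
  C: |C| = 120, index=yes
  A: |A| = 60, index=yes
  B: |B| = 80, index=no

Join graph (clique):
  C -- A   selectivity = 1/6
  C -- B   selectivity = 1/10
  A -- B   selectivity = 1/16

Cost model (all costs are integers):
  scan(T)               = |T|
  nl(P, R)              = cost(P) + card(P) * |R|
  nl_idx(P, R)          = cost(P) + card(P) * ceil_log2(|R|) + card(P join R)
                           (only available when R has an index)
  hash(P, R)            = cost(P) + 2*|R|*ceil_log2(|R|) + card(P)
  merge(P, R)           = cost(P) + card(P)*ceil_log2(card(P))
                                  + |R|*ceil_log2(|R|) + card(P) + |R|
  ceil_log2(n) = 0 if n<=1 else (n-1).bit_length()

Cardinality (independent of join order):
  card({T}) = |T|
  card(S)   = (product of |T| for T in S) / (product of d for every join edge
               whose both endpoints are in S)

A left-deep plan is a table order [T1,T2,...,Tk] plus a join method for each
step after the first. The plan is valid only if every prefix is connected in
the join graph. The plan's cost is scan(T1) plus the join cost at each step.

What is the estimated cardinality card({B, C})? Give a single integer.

960

Tables in S: B(80), C(120)
Edges inside S: C-B(d=10)
numerator = 80 * 120 = 9600
denominator = 10 = 10
card(S) = 9600 / 10 = 960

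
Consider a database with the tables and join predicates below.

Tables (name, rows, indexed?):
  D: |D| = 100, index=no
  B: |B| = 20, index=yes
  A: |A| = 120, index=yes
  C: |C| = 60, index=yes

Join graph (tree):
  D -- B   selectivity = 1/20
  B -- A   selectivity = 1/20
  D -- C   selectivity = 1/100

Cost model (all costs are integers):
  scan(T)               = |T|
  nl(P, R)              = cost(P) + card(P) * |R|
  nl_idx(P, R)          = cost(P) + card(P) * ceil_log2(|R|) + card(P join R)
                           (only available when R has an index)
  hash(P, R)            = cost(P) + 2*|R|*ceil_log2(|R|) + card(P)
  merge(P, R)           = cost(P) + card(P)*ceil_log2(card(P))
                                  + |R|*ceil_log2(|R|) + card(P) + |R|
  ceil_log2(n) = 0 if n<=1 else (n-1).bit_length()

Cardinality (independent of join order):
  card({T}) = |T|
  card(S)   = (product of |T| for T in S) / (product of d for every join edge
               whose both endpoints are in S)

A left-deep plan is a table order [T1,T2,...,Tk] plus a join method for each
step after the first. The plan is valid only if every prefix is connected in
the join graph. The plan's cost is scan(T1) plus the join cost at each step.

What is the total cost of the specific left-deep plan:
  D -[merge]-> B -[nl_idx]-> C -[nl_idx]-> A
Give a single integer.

step 1: scan D: cost=100, card=100
step 2: join B via merge
    card(P join B) = 100*20/(20) = 100
    cost = 100 + 100*7 + 20*5 + 100 + 20 = 1020
step 3: join C via nl_idx
    card(P join C) = 100*60/(100) = 60
    cost = 1020 + 100*6 + 60 = 1680
step 4: join A via nl_idx
    card(P join A) = 60*120/(20) = 360
    cost = 1680 + 60*7 + 360 = 2460

2460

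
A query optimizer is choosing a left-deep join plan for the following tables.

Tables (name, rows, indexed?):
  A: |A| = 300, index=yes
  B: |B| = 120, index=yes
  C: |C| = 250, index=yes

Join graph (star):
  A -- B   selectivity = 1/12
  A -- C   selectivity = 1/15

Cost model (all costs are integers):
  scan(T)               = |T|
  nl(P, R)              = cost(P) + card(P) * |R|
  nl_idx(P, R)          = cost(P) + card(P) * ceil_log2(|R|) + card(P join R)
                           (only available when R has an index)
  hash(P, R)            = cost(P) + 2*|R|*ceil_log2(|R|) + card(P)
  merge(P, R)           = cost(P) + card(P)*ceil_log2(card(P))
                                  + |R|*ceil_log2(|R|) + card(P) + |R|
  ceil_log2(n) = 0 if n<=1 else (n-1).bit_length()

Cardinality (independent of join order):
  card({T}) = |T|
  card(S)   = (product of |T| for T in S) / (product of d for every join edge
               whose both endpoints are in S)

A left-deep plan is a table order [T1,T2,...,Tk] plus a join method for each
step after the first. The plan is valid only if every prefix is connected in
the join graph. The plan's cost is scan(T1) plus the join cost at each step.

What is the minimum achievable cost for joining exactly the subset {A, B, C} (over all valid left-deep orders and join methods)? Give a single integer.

9280

Selinger DP over subsets of {A,B,C}:
  {A}: scan cost=300, card=300
  {B}: scan cost=120, card=120
  {C}: scan cost=250, card=250
  {AB}: card=3000; try (B,hash)→2280, (A,merge)→4080, (A,nl_idx)→4200, (B,merge)→4260, (B,nl_idx)→5400, (A,hash)→5640 …(+2); best=2280 via (B,hash)
  {AC}: card=5000; try (C,hash)→4600, (A,merge)→5500, (C,merge)→5550, (A,hash)→5900, (A,nl_idx)→7500, (C,nl_idx)→7700 …(+2); best=4600 via (C,hash)
  {ABC}: card=50000; try (C,hash)→9280, (B,hash)→11280, (C,merge)→43530, (B,merge)→75560, (C,nl_idx)→76280, (B,nl_idx)→89600 …(+2); best=9280 via (C,hash)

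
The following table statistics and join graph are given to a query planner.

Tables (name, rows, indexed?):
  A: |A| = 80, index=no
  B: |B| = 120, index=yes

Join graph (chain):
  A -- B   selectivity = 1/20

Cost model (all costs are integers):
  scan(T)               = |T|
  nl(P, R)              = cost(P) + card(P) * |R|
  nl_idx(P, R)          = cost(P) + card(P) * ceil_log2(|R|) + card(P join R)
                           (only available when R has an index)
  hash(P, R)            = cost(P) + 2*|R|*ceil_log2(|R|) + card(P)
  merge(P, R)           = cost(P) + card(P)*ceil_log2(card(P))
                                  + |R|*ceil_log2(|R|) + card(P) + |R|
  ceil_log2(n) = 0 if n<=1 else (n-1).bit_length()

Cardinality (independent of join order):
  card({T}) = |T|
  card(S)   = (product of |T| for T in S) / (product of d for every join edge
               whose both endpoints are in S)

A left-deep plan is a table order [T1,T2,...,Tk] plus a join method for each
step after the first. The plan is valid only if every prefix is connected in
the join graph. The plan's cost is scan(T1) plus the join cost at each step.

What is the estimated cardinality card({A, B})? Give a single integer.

Tables in S: A(80), B(120)
Edges inside S: A-B(d=20)
numerator = 80 * 120 = 9600
denominator = 20 = 20
card(S) = 9600 / 20 = 480

480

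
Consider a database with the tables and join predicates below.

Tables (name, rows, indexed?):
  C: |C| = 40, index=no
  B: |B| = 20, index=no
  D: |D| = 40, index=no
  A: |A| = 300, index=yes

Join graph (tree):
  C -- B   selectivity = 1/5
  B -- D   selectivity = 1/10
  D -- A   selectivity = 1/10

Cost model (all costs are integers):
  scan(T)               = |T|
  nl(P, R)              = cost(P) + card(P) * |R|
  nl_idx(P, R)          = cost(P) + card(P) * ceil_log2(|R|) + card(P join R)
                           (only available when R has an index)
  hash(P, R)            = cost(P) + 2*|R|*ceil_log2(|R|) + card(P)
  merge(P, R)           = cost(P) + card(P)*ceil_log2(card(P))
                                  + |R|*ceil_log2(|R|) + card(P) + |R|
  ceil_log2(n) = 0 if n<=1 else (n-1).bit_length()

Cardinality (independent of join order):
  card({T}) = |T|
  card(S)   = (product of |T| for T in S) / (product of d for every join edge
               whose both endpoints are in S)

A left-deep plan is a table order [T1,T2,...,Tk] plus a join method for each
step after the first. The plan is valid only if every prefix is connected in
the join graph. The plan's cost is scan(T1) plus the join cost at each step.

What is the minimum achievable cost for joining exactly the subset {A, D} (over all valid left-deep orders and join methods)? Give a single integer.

1080

Selinger DP over subsets of {A,D}:
  {D}: scan cost=40, card=40
  {A}: scan cost=300, card=300
  {AD}: card=1200; try (D,hash)→1080, (A,nl_idx)→1600, (A,merge)→3320, (D,merge)→3580, (A,hash)→5480, (A,nl)→12040 …(+1); best=1080 via (D,hash)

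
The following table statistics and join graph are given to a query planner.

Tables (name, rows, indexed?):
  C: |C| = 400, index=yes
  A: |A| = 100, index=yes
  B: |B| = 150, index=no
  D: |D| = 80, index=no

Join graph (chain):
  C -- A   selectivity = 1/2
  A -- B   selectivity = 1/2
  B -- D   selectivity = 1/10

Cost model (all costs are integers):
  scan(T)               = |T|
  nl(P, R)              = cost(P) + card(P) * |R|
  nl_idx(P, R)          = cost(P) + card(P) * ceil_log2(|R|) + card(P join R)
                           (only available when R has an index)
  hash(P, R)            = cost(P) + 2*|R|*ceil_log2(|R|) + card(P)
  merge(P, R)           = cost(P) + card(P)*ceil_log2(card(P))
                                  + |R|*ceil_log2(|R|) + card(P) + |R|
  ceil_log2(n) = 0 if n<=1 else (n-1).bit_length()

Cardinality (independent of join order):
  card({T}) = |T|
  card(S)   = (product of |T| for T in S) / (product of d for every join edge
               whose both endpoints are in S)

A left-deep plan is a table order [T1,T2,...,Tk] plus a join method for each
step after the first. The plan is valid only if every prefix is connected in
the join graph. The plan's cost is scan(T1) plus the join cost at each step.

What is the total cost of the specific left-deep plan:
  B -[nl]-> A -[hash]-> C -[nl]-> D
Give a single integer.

step 1: scan B: cost=150, card=150
step 2: join A via nl
    card(P join A) = 150*100/(2) = 7500
    cost = 150 + 150*100 = 15150
step 3: join C via hash
    card(P join C) = 7500*400/(2) = 1500000
    cost = 15150 + 2*400*9 + 7500 = 29850
step 4: join D via nl
    card(P join D) = 1500000*80/(10) = 12000000
    cost = 29850 + 1500000*80 = 120029850

120029850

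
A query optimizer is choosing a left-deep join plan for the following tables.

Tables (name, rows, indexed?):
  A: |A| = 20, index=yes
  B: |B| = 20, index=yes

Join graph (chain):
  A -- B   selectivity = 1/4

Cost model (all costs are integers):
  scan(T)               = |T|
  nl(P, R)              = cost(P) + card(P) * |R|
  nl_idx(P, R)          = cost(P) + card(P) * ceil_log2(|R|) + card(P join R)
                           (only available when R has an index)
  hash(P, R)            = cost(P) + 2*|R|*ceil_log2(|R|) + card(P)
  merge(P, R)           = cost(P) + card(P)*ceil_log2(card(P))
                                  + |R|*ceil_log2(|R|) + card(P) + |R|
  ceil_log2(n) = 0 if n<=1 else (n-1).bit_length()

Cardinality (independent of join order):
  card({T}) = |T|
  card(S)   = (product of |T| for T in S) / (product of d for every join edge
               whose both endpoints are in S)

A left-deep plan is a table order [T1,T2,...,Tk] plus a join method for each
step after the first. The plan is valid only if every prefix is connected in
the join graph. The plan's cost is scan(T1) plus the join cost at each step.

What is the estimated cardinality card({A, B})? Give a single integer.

Tables in S: A(20), B(20)
Edges inside S: A-B(d=4)
numerator = 20 * 20 = 400
denominator = 4 = 4
card(S) = 400 / 4 = 100

100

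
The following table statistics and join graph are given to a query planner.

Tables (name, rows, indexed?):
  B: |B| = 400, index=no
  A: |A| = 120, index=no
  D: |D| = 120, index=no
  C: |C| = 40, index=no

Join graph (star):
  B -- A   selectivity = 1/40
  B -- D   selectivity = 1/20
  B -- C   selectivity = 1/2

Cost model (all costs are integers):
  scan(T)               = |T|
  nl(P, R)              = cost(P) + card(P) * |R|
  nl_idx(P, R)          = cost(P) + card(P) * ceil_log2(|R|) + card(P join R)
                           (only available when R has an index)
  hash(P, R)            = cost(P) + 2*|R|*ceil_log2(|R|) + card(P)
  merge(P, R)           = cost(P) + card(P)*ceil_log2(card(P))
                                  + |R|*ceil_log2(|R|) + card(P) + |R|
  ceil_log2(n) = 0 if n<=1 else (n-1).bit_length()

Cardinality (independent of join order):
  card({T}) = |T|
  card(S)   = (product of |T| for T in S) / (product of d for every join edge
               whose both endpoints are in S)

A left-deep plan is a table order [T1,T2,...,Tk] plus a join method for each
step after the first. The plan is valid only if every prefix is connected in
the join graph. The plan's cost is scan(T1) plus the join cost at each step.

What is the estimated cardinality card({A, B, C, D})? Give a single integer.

Tables in S: A(120), B(400), C(40), D(120)
Edges inside S: B-A(d=40), B-D(d=20), B-C(d=2)
numerator = 120 * 400 * 40 * 120 = 230400000
denominator = 40 * 20 * 2 = 1600
card(S) = 230400000 / 1600 = 144000

144000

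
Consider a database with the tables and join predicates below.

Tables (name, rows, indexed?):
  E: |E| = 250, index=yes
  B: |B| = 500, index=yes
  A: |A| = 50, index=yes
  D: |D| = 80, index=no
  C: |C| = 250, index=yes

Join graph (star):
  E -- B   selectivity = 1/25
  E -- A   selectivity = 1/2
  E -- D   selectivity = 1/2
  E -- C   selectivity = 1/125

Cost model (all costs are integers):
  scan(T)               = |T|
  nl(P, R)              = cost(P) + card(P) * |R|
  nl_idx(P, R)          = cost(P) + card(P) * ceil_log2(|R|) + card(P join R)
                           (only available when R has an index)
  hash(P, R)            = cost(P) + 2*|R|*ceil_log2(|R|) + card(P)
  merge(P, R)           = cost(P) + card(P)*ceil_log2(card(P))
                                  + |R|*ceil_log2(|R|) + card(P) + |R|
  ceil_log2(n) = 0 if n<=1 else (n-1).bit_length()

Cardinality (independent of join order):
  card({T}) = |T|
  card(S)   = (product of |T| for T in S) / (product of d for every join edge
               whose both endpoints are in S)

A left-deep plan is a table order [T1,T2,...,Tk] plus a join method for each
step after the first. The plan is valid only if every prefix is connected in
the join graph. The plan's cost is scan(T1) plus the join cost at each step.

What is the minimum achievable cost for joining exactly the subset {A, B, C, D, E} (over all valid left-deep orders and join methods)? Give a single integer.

Selinger DP over subsets of {A,B,C,D,E}:
  {E}: scan cost=250, card=250
  {B}: scan cost=500, card=500
  {A}: scan cost=50, card=50
  {D}: scan cost=80, card=80
  {C}: scan cost=250, card=250
  {BE}: card=5000; try (E,hash)→5000, (B,merge)→7500, (B,nl_idx)→7500, (E,merge)→7750, (E,nl_idx)→9500, (B,hash)→9500 …(+2); best=5000 via (E,hash)
  {AE}: card=6250; try (A,hash)→1100, (E,merge)→2650, (A,merge)→2850, (E,hash)→4100, (E,nl_idx)→6700, (A,nl_idx)→8000 …(+2); best=1100 via (A,hash)
  {DE}: card=10000; try (D,hash)→1620, (E,merge)→2970, (D,merge)→3140, (E,hash)→4160, (E,nl_idx)→10720, (E,nl)→20080 …(+1); best=1620 via (D,hash)
  {CE}: card=500; try (E,nl_idx)→2750, (C,nl_idx)→2750, (E,hash)→4500, (C,hash)→4500, (E,merge)→4750, (C,merge)→4750 …(+2); best=2750 via (E,nl_idx)
  {ABE}: card=125000; try (A,hash)→10600, (B,hash)→16350, (A,merge)→75350, (B,merge)→93600, (A,nl_idx)→160000, (B,nl_idx)→182350 …(+2); best=10600 via (A,hash)
  {BDE}: card=200000; try (D,hash)→11120, (B,hash)→20620, (D,merge)→75640, (B,merge)→156620, (B,nl_idx)→291620, (D,nl)→405000 …(+1); best=11120 via (D,hash)
  {BCE}: card=10000; try (B,hash)→12250, (B,merge)→12750, (C,hash)→14000, (B,nl_idx)→17250, (C,nl_idx)→55000, (C,merge)→77250 …(+2); best=12250 via (B,hash)
  {ADE}: card=250000; try (D,hash)→8470, (A,hash)→12220, (D,merge)→89240, (A,merge)→151970, (A,nl_idx)→311620, (D,nl)→501100 …(+1); best=8470 via (D,hash)
  {ACE}: card=12500; try (A,hash)→3850, (A,merge)→8100, (C,hash)→11350, (A,nl_idx)→18250, (A,nl)→27750, (C,nl_idx)→63600 …(+2); best=3850 via (A,hash)
  {CDE}: card=20000; try (D,hash)→4370, (D,merge)→8390, (C,hash)→15620, (D,nl)→42750, (C,nl_idx)→101620, (C,merge)→153870 …(+1); best=4370 via (D,hash)
  {ABDE}: card=5000000; try (D,hash)→136720, (A,hash)→211720, (B,hash)→267470, (D,merge)→2261240, (A,merge)→3811470, (B,merge)→4763470 …(+5); best=136720 via (D,hash)
  {ABCE}: card=250000; try (A,hash)→22850, (B,hash)→25350, (C,hash)→139600, (A,merge)→162600, (B,merge)→196350, (A,nl_idx)→322250 …(+6); best=22850 via (A,hash)
  {BCDE}: card=400000; try (D,hash)→23370, (B,hash)→33370, (D,merge)→162890, (C,hash)→215120, (B,merge)→329370, (B,nl_idx)→584370 …(+5); best=23370 via (D,hash)
  {ACDE}: card=500000; try (D,hash)→17470, (A,hash)→24970, (D,merge)→191990, (C,hash)→262470, (A,merge)→324720, (A,nl_idx)→624370 …(+5); best=17470 via (D,hash)
  {ABCDE}: card=10000000; try (D,hash)→273970, (A,hash)→423970, (B,hash)→526470, (D,merge)→4773490, (C,hash)→5140720, (A,merge)→8023720 …(+9); best=273970 via (D,hash)

273970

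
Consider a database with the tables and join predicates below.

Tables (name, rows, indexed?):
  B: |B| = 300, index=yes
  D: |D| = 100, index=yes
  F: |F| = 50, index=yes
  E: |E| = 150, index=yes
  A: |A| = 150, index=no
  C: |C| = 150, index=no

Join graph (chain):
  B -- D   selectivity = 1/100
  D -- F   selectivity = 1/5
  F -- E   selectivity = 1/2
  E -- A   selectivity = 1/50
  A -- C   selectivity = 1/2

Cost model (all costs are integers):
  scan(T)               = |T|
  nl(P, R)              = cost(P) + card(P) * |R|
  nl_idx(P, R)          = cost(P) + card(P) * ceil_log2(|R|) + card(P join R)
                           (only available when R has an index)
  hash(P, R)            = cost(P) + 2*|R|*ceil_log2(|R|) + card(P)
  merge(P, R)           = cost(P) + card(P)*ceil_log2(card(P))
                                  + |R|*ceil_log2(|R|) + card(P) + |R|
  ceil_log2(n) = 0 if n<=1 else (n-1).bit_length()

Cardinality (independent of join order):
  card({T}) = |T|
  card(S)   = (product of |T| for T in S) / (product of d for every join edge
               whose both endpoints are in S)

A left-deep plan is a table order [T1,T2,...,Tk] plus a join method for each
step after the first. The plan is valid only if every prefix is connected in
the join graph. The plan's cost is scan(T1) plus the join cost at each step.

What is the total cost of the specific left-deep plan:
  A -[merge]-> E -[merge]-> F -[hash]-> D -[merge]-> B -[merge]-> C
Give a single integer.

step 1: scan A: cost=150, card=150
step 2: join E via merge
    card(P join E) = 150*150/(50) = 450
    cost = 150 + 150*8 + 150*8 + 150 + 150 = 2850
step 3: join F via merge
    card(P join F) = 450*50/(2) = 11250
    cost = 2850 + 450*9 + 50*6 + 450 + 50 = 7700
step 4: join D via hash
    card(P join D) = 11250*100/(5) = 225000
    cost = 7700 + 2*100*7 + 11250 = 20350
step 5: join B via merge
    card(P join B) = 225000*300/(100) = 675000
    cost = 20350 + 225000*18 + 300*9 + 225000 + 300 = 4298350
step 6: join C via merge
    card(P join C) = 675000*150/(2) = 50625000
    cost = 4298350 + 675000*20 + 150*8 + 675000 + 150 = 18474700

18474700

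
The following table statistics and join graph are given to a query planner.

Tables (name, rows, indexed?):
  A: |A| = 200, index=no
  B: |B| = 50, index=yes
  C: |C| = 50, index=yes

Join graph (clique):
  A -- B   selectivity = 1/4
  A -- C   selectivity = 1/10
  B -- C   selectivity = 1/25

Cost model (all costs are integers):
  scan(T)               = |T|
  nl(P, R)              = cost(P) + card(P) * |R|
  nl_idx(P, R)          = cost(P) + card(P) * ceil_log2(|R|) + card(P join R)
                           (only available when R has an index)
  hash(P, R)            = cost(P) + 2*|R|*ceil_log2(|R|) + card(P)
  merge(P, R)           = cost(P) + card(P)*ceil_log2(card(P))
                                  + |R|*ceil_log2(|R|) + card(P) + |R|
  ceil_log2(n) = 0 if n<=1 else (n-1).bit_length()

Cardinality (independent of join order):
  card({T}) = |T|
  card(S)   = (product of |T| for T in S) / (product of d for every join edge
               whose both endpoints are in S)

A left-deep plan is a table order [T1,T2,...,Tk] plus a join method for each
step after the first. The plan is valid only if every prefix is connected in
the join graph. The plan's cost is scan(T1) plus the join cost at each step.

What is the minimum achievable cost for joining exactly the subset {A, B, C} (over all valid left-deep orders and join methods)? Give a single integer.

Selinger DP over subsets of {A,B,C}:
  {A}: scan cost=200, card=200
  {B}: scan cost=50, card=50
  {C}: scan cost=50, card=50
  {AB}: card=2500; try (B,hash)→1000, (A,merge)→2200, (B,merge)→2350, (A,hash)→3300, (B,nl_idx)→3900, (A,nl)→10050 …(+1); best=1000 via (B,hash)
  {AC}: card=1000; try (C,hash)→1000, (A,merge)→2200, (C,merge)→2350, (C,nl_idx)→2400, (A,hash)→3300, (A,nl)→10050 …(+1); best=1000 via (C,hash)
  {BC}: card=100; try (C,nl_idx)→450, (B,nl_idx)→450, (C,hash)→700, (B,hash)→700, (C,merge)→750, (B,merge)→750 …(+2); best=450 via (C,nl_idx)
  {ABC}: card=500; try (B,hash)→2600, (A,merge)→3050, (A,hash)→3750, (C,hash)→4100, (B,nl_idx)→7500, (B,merge)→12350 …(+5); best=2600 via (B,hash)

2600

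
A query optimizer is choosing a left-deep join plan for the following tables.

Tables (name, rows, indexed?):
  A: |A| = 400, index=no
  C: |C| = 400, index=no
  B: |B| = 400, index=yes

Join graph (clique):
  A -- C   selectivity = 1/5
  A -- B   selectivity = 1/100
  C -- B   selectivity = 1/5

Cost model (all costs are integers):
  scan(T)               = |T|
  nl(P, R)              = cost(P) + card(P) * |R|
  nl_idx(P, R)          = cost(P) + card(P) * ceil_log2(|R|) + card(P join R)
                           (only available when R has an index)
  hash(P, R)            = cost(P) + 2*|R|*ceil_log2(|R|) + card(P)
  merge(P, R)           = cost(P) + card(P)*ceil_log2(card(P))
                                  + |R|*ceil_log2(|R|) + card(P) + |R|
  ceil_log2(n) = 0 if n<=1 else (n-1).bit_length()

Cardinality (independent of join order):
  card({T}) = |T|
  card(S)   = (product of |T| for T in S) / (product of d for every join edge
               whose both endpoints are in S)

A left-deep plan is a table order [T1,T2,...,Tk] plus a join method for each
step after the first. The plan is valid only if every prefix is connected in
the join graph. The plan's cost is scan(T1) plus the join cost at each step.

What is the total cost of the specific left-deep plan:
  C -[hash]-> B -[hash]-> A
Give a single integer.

step 1: scan C: cost=400, card=400
step 2: join B via hash
    card(P join B) = 400*400/(5) = 32000
    cost = 400 + 2*400*9 + 400 = 8000
step 3: join A via hash
    card(P join A) = 32000*400/(5*100) = 25600
    cost = 8000 + 2*400*9 + 32000 = 47200

47200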